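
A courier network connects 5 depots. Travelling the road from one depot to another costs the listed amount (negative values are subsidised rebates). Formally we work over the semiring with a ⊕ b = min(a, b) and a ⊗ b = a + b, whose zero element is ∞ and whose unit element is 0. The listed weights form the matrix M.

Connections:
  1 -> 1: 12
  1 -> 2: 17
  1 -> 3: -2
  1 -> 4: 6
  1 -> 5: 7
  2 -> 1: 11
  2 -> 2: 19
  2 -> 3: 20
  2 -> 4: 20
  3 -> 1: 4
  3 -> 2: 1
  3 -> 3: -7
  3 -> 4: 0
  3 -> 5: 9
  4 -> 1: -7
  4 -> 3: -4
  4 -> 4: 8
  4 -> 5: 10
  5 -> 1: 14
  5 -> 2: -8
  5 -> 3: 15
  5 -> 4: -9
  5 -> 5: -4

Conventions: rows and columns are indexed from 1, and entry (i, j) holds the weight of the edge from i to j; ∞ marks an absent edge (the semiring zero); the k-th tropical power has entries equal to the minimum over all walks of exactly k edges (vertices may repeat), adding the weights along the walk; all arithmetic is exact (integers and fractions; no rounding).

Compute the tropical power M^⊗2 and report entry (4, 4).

M^⊗2:
  [-1, -1, -9, -2, 3]
  [13, 21, 9, 17, 18]
  [-7, -6, -14, -7, 2]
  [0, -3, -11, -4, 0]
  [-16, -12, -13, -13, -8]
Key observation: the optimum is the walk 4->3->4, with weight (-4) + 0 = -4.
Optimal value attained by: walk 4->3->4.
Answer: (M^⊗2)[4][4] = -4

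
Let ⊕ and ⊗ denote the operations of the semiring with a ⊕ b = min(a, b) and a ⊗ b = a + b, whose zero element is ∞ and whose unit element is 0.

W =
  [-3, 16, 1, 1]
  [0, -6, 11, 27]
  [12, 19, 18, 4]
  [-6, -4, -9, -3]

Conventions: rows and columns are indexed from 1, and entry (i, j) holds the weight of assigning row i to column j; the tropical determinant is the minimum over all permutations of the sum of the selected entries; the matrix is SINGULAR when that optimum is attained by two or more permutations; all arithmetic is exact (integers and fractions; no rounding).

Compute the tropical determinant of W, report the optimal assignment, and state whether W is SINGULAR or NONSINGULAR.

σ = (1, 2, 3, 4): (-3) + (-6) + 18 + (-3) = 6
σ = (1, 2, 4, 3): (-3) + (-6) + 4 + (-9) = -14
σ = (1, 3, 2, 4): (-3) + 11 + 19 + (-3) = 24
σ = (1, 3, 4, 2): (-3) + 11 + 4 + (-4) = 8
σ = (1, 4, 2, 3): (-3) + 27 + 19 + (-9) = 34
σ = (1, 4, 3, 2): (-3) + 27 + 18 + (-4) = 38
σ = (2, 1, 3, 4): 16 + 0 + 18 + (-3) = 31
σ = (2, 1, 4, 3): 16 + 0 + 4 + (-9) = 11
σ = (2, 3, 1, 4): 16 + 11 + 12 + (-3) = 36
σ = (2, 3, 4, 1): 16 + 11 + 4 + (-6) = 25
σ = (2, 4, 1, 3): 16 + 27 + 12 + (-9) = 46
σ = (2, 4, 3, 1): 16 + 27 + 18 + (-6) = 55
σ = (3, 1, 2, 4): 1 + 0 + 19 + (-3) = 17
σ = (3, 1, 4, 2): 1 + 0 + 4 + (-4) = 1
σ = (3, 2, 1, 4): 1 + (-6) + 12 + (-3) = 4
σ = (3, 2, 4, 1): 1 + (-6) + 4 + (-6) = -7
σ = (3, 4, 1, 2): 1 + 27 + 12 + (-4) = 36
σ = (3, 4, 2, 1): 1 + 27 + 19 + (-6) = 41
σ = (4, 1, 2, 3): 1 + 0 + 19 + (-9) = 11
σ = (4, 1, 3, 2): 1 + 0 + 18 + (-4) = 15
σ = (4, 2, 1, 3): 1 + (-6) + 12 + (-9) = -2
σ = (4, 2, 3, 1): 1 + (-6) + 18 + (-6) = 7
σ = (4, 3, 1, 2): 1 + 11 + 12 + (-4) = 20
σ = (4, 3, 2, 1): 1 + 11 + 19 + (-6) = 25
Optimal value attained by: σ = (1, 2, 4, 3).
Answer: det⊕(W) = -14; verdict: NONSINGULAR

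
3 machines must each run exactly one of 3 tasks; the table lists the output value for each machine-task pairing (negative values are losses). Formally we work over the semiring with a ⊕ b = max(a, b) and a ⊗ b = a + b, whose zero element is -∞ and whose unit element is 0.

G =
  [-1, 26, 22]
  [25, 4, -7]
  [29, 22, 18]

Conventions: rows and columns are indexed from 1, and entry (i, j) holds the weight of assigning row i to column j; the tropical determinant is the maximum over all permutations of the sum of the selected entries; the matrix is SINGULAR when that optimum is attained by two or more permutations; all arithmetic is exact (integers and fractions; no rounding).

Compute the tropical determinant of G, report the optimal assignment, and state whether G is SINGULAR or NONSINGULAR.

σ = (1, 2, 3): (-1) + 4 + 18 = 21
σ = (1, 3, 2): (-1) + (-7) + 22 = 14
σ = (2, 1, 3): 26 + 25 + 18 = 69
σ = (2, 3, 1): 26 + (-7) + 29 = 48
σ = (3, 1, 2): 22 + 25 + 22 = 69
σ = (3, 2, 1): 22 + 4 + 29 = 55
Optimal value attained by: σ = (2, 1, 3).
Answer: det⊕(G) = 69; verdict: SINGULAR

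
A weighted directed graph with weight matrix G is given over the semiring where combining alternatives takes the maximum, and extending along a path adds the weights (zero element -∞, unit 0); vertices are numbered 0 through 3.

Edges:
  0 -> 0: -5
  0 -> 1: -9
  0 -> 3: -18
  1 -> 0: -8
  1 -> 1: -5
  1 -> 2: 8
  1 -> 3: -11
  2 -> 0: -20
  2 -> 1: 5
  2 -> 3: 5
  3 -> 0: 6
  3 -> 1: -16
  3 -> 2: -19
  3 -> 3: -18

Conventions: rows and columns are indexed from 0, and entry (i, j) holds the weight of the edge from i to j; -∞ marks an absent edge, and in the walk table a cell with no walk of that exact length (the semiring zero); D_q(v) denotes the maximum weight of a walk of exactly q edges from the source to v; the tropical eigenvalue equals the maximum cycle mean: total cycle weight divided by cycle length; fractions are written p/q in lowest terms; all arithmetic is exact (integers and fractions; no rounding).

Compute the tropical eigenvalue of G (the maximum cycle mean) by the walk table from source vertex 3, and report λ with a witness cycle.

q=0: [-∞, -∞, -∞, 0]
q=1: [6, -16, -19, -18]
q=2: [1, -3, -8, -12]
q=3: [-4, -3, 5, -3]
q=4: [3, 10, 5, 10]
Optimal cycle mean attained by: cycle 1->2->1, total 8 + 5, length 2.
Answer: λ = 13/2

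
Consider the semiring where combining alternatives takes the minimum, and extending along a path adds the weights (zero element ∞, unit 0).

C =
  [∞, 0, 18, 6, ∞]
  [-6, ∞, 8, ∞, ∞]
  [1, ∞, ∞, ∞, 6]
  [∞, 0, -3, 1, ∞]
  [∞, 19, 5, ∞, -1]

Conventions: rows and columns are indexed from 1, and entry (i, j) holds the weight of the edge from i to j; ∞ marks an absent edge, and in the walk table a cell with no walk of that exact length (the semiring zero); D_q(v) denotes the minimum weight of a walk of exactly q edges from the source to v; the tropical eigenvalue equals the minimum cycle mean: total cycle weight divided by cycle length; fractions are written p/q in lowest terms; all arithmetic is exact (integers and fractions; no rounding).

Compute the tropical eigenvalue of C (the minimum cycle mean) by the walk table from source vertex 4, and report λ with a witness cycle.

q=0: [∞, ∞, ∞, 0, ∞]
q=1: [∞, 0, -3, 1, ∞]
q=2: [-6, 1, -2, 2, 3]
q=3: [-5, -6, -1, 0, 2]
q=4: [-12, -5, -3, 1, 1]
q=5: [-11, -12, -2, -6, 0]
Optimal cycle mean attained by: cycle 1->2->1, total 0 + (-6), length 2.
Answer: λ = -3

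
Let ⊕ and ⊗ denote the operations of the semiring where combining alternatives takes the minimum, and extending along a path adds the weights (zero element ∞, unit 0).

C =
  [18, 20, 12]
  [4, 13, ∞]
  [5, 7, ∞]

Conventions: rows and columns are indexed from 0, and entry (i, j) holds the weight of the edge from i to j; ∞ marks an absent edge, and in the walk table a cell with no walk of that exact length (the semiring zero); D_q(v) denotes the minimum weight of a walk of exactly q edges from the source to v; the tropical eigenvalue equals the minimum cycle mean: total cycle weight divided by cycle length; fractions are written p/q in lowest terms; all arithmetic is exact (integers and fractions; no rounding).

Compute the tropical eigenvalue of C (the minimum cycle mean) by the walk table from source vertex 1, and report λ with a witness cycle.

q=0: [∞, 0, ∞]
q=1: [4, 13, ∞]
q=2: [17, 24, 16]
q=3: [21, 23, 29]
Optimal cycle mean attained by: cycle 0->2->1->0, total 12 + 7 + 4, length 3.
Answer: λ = 23/3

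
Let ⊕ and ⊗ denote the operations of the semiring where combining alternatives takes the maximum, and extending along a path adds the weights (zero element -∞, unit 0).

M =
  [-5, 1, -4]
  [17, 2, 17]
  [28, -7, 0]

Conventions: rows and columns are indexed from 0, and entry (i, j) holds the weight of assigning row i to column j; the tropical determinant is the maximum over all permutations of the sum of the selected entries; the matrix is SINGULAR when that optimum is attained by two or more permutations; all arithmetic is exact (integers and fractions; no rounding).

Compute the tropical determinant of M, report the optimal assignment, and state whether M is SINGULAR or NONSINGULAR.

σ = (0, 1, 2): (-5) + 2 + 0 = -3
σ = (0, 2, 1): (-5) + 17 + (-7) = 5
σ = (1, 0, 2): 1 + 17 + 0 = 18
σ = (1, 2, 0): 1 + 17 + 28 = 46
σ = (2, 0, 1): (-4) + 17 + (-7) = 6
σ = (2, 1, 0): (-4) + 2 + 28 = 26
Optimal value attained by: σ = (1, 2, 0).
Answer: det⊕(M) = 46; verdict: NONSINGULAR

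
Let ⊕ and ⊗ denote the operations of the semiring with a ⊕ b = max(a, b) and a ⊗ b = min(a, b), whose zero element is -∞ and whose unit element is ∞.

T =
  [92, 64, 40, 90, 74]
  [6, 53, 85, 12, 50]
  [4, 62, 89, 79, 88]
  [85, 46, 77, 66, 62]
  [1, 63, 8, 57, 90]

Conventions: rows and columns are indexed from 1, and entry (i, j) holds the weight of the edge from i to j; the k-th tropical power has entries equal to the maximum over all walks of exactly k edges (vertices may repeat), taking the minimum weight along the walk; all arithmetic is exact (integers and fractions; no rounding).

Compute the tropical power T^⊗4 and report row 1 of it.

T^⊗2:
  [92, 64, 77, 90, 74]
  [12, 62, 85, 79, 85]
  [79, 63, 89, 79, 88]
  [85, 64, 77, 85, 77]
  [57, 63, 63, 57, 90]
T^⊗3:
  [92, 64, 77, 90, 77]
  [79, 63, 85, 79, 85]
  [79, 64, 89, 79, 88]
  [85, 64, 77, 85, 77]
  [57, 63, 63, 63, 90]
T^⊗4:
  [92, 64, 77, 90, 77]
  [79, 64, 85, 79, 85]
  [79, 64, 89, 79, 88]
  [85, 64, 77, 85, 77]
  [63, 63, 63, 63, 90]
Answer: row 1 of T^⊗4 = [92, 64, 77, 90, 77]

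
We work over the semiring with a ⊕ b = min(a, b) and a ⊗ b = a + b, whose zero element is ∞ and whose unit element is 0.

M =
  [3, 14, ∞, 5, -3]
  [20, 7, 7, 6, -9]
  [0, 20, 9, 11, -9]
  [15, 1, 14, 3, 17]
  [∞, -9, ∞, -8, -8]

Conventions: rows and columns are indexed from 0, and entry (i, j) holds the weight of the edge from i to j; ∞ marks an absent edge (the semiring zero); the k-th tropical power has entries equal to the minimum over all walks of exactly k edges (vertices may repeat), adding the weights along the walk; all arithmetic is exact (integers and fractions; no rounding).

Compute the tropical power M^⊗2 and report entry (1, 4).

M^⊗2:
  [6, -12, 19, -11, -11]
  [7, -18, 14, -17, -17]
  [3, -18, 18, -17, -17]
  [14, 4, 8, 6, -8]
  [7, -17, -2, -16, -18]
Key observation: the optimum is the walk 1->4->4, with weight (-9) + (-8) = -17.
Optimal value attained by: walk 1->4->4.
Answer: (M^⊗2)[1][4] = -17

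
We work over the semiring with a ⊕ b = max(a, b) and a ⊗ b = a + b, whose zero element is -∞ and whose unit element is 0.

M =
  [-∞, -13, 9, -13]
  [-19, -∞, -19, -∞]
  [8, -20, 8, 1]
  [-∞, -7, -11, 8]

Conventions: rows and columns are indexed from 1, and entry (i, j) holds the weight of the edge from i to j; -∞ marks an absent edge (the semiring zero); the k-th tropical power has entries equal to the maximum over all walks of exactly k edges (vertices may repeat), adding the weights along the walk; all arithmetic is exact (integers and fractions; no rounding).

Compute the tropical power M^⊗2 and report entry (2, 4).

M^⊗2:
  [17, -11, 17, 10]
  [-11, -32, -10, -18]
  [16, -5, 17, 9]
  [-3, 1, -3, 16]
Key observation: the optimum is the walk 2->3->4, with weight (-19) + 1 = -18.
Optimal value attained by: walk 2->3->4.
Answer: (M^⊗2)[2][4] = -18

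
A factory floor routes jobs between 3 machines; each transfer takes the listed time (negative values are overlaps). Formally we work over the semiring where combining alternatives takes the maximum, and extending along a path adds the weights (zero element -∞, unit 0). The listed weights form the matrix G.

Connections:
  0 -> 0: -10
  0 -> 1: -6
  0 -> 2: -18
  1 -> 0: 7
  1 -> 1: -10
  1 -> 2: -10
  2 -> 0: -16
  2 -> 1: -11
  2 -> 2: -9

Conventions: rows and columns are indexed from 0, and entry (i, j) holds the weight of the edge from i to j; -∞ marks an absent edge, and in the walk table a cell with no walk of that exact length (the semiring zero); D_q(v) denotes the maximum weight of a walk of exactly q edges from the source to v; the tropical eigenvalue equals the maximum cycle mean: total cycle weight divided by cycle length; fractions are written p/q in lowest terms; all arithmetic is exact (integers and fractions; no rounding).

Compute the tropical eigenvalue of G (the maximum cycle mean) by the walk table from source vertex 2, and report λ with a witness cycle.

q=0: [-∞, -∞, 0]
q=1: [-16, -11, -9]
q=2: [-4, -20, -18]
q=3: [-13, -10, -22]
Optimal cycle mean attained by: cycle 0->1->0, total (-6) + 7, length 2.
Answer: λ = 1/2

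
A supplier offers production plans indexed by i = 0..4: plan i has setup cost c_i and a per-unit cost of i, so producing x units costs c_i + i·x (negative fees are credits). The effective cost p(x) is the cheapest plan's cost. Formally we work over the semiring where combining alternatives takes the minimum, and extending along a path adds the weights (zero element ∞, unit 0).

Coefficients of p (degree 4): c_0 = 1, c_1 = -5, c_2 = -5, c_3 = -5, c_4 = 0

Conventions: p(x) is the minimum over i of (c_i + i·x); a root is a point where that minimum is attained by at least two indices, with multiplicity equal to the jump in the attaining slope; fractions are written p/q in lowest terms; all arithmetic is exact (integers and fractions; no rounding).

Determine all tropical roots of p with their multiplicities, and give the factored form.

hull edge (i=0, c=1) to (i=1, c=-5): slope -6, span 1
hull edge (i=1, c=-5) to (i=3, c=-5): slope 0, span 2
hull edge (i=3, c=-5) to (i=4, c=0): slope 5, span 1
Factored form: p(x) = 0 ⊗ (x ⊕ (-5)) ⊗ (x ⊕ 0) ⊗ (x ⊕ 0) ⊗ (x ⊕ 6)
Answer: roots = -5 (mult 1), 0 (mult 2), 6 (mult 1)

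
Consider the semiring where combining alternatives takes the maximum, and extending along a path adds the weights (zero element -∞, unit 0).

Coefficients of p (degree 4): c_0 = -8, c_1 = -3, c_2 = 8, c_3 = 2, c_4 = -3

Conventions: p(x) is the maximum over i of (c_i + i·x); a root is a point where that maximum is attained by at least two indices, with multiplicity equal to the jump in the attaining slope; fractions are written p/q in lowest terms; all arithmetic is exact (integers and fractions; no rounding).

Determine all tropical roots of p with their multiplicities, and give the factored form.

hull edge (i=0, c=-8) to (i=2, c=8): slope 8, span 2
hull edge (i=2, c=8) to (i=4, c=-3): slope -11/2, span 2
Factored form: p(x) = -3 ⊗ (x ⊕ (-8)) ⊗ (x ⊕ (-8)) ⊗ (x ⊕ 11/2) ⊗ (x ⊕ 11/2)
Answer: roots = -8 (mult 2), 11/2 (mult 2)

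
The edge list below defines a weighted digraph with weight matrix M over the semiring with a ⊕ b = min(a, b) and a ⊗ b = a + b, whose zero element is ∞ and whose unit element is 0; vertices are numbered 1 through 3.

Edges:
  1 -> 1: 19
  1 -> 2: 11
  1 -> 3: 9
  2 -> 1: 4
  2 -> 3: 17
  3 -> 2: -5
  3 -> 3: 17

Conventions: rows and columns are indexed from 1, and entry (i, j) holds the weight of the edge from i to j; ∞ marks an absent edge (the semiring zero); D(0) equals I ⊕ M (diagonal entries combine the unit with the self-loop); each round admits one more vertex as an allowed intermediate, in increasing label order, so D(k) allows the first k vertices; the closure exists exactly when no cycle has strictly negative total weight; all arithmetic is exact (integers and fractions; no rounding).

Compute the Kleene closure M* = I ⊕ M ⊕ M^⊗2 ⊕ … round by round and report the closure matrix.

D(0):
  [0, 11, 9]
  [4, 0, 17]
  [∞, -5, 0]
D(1):
  [0, 11, 9]
  [4, 0, 13]
  [∞, -5, 0]
D(2):
  [0, 11, 9]
  [4, 0, 13]
  [-1, -5, 0]
D(3):
  [0, 4, 9]
  [4, 0, 13]
  [-1, -5, 0]
Answer: M* = [[0, 4, 9], [4, 0, 13], [-1, -5, 0]]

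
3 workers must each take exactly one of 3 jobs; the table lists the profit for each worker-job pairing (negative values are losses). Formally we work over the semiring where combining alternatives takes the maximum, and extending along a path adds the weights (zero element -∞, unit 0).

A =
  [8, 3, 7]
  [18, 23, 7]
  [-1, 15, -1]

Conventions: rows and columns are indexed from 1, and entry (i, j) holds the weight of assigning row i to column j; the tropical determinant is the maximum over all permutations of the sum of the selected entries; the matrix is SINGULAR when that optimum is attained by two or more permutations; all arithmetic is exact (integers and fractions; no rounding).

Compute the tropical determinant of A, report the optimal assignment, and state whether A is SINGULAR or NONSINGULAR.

σ = (1, 2, 3): 8 + 23 + (-1) = 30
σ = (1, 3, 2): 8 + 7 + 15 = 30
σ = (2, 1, 3): 3 + 18 + (-1) = 20
σ = (2, 3, 1): 3 + 7 + (-1) = 9
σ = (3, 1, 2): 7 + 18 + 15 = 40
σ = (3, 2, 1): 7 + 23 + (-1) = 29
Optimal value attained by: σ = (3, 1, 2).
Answer: det⊕(A) = 40; verdict: NONSINGULAR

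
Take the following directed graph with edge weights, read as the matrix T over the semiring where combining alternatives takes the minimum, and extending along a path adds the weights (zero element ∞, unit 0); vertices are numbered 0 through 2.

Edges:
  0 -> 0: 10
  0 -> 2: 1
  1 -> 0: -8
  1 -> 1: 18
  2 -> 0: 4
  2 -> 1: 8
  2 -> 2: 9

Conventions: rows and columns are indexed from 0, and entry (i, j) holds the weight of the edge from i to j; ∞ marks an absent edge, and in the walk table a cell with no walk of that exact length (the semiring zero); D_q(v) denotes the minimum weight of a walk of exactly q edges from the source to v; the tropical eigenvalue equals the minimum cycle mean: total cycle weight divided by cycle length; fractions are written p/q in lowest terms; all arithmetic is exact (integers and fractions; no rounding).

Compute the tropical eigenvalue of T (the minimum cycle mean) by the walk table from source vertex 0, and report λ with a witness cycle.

q=0: [0, ∞, ∞]
q=1: [10, ∞, 1]
q=2: [5, 9, 10]
q=3: [1, 18, 6]
Optimal cycle mean attained by: cycle 0->2->1->0, total 1 + 8 + (-8), length 3.
Answer: λ = 1/3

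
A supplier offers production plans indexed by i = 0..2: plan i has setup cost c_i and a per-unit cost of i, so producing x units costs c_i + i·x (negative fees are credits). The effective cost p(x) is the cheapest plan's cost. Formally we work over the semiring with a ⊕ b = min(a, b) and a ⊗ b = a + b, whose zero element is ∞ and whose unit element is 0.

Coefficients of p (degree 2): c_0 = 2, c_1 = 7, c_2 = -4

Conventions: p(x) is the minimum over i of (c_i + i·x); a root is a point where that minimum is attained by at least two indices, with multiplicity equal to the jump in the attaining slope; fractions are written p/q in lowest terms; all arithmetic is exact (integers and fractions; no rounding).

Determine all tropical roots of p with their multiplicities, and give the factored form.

hull edge (i=0, c=2) to (i=2, c=-4): slope -3, span 2
Factored form: p(x) = -4 ⊗ (x ⊕ 3) ⊗ (x ⊕ 3)
Answer: roots = 3 (mult 2)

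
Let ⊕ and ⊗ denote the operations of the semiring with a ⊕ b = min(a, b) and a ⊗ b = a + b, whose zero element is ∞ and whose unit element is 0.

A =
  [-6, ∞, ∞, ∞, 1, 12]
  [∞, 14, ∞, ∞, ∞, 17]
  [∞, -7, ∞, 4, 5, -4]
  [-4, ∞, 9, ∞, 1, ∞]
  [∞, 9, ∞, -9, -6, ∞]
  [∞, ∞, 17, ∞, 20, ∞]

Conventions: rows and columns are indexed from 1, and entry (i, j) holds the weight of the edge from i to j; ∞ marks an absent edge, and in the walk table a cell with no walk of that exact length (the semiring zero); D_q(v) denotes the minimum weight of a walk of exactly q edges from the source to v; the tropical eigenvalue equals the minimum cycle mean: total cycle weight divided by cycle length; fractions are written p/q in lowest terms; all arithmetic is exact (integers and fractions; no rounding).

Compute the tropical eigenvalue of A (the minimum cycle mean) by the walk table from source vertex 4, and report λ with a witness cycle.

q=0: [∞, ∞, ∞, 0, ∞, ∞]
q=1: [-4, ∞, 9, ∞, 1, ∞]
q=2: [-10, 2, ∞, -8, -5, 5]
q=3: [-16, 4, 1, -14, -11, 2]
q=4: [-22, -6, -5, -20, -17, -4]
q=5: [-28, -12, -11, -26, -23, -10]
q=6: [-34, -18, -17, -32, -29, -16]
Optimal cycle mean attained by: cycle 1->1, total (-6), length 1.
Answer: λ = -6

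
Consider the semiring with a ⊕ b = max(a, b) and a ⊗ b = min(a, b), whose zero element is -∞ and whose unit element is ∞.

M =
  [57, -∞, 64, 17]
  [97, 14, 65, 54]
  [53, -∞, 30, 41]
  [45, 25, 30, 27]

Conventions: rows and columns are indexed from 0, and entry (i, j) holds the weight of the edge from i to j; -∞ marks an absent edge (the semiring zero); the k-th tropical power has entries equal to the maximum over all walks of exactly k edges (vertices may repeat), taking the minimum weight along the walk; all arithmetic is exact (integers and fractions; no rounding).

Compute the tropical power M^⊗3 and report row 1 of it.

M^⊗2:
  [57, 17, 57, 41]
  [57, 25, 64, 41]
  [53, 25, 53, 30]
  [45, 25, 45, 30]
M^⊗3:
  [57, 25, 57, 41]
  [57, 25, 57, 41]
  [53, 25, 53, 41]
  [45, 25, 45, 41]
Answer: row 1 of M^⊗3 = [57, 25, 57, 41]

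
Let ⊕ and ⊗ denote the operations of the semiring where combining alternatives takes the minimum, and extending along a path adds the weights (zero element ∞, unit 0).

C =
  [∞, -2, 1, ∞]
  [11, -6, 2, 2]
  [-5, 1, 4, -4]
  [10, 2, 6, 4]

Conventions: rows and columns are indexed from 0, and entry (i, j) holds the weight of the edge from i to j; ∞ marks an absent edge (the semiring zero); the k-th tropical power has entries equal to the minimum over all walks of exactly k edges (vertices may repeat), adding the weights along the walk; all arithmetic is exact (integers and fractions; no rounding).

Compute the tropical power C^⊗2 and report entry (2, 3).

C^⊗2:
  [-4, -8, 0, -3]
  [-3, -12, -4, -4]
  [-1, -7, -4, 0]
  [1, -4, 4, 2]
Key observation: the optimum is the walk 2->2->3, with weight 4 + (-4) = 0.
Optimal value attained by: walk 2->2->3.
Answer: (C^⊗2)[2][3] = 0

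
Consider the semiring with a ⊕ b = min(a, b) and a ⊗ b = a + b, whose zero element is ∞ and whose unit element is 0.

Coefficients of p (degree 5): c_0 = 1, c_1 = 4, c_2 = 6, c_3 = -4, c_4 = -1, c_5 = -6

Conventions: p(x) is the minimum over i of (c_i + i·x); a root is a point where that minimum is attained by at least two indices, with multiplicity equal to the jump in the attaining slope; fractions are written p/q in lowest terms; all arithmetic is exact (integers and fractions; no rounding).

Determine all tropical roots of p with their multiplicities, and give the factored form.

hull edge (i=0, c=1) to (i=3, c=-4): slope -5/3, span 3
hull edge (i=3, c=-4) to (i=5, c=-6): slope -1, span 2
Factored form: p(x) = -6 ⊗ (x ⊕ 1) ⊗ (x ⊕ 1) ⊗ (x ⊕ 5/3) ⊗ (x ⊕ 5/3) ⊗ (x ⊕ 5/3)
Answer: roots = 1 (mult 2), 5/3 (mult 3)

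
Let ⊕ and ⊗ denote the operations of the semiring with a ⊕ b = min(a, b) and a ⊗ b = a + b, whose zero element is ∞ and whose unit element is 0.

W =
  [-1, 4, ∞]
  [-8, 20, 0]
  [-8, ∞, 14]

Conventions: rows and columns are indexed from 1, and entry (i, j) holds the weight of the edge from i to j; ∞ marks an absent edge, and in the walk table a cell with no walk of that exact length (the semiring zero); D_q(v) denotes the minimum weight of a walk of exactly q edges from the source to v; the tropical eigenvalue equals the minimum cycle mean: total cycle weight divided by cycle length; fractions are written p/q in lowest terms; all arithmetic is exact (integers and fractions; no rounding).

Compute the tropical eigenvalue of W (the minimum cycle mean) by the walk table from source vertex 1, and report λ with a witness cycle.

q=0: [0, ∞, ∞]
q=1: [-1, 4, ∞]
q=2: [-4, 3, 4]
q=3: [-5, 0, 3]
Optimal cycle mean attained by: cycle 1->2->1, total 4 + (-8), length 2.
Answer: λ = -2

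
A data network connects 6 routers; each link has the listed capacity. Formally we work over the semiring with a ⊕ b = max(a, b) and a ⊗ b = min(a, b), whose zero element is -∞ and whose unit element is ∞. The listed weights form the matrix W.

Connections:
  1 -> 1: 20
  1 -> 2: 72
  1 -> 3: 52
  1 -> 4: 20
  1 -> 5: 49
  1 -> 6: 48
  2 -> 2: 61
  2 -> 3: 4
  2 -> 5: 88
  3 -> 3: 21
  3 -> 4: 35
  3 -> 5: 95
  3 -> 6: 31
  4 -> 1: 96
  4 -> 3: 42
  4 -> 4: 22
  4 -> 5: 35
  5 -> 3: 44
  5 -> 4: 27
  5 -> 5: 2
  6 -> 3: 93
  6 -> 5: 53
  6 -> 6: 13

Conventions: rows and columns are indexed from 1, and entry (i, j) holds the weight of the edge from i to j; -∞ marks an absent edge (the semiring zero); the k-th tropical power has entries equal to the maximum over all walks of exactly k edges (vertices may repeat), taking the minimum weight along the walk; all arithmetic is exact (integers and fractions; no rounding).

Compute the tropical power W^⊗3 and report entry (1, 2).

W^⊗2:
  [20, 61, 48, 35, 72, 31]
  [-∞, 61, 44, 27, 61, 4]
  [35, -∞, 44, 27, 35, 21]
  [22, 72, 52, 35, 49, 48]
  [27, -∞, 27, 35, 44, 31]
  [-∞, -∞, 44, 35, 93, 31]
W^⊗3:
  [35, 61, 44, 35, 61, 31]
  [27, 61, 44, 35, 61, 31]
  [27, 35, 35, 35, 44, 35]
  [35, 61, 48, 35, 72, 31]
  [35, 27, 44, 27, 35, 27]
  [35, -∞, 44, 35, 44, 31]
Key observation: the optimum is the walk 1->2->2->2, with weight 72 min 61 min 61 = 61.
Optimal value attained by: walk 1->2->2->2.
Answer: (W^⊗3)[1][2] = 61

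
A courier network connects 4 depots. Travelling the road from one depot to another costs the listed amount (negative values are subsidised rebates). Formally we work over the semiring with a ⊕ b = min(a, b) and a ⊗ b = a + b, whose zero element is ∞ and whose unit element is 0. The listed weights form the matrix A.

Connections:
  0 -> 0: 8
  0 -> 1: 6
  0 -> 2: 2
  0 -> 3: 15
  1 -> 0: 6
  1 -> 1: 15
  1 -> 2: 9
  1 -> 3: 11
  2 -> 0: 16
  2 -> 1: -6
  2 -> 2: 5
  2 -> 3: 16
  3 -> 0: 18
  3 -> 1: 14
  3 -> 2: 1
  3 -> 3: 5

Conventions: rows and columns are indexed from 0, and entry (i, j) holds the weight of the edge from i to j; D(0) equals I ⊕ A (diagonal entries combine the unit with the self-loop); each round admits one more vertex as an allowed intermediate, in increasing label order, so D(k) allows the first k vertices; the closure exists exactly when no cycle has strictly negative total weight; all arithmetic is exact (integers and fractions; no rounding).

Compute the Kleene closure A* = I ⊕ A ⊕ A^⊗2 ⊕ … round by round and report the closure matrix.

D(0):
  [0, 6, 2, 15]
  [6, 0, 9, 11]
  [16, -6, 0, 16]
  [18, 14, 1, 0]
D(1):
  [0, 6, 2, 15]
  [6, 0, 8, 11]
  [16, -6, 0, 16]
  [18, 14, 1, 0]
D(2):
  [0, 6, 2, 15]
  [6, 0, 8, 11]
  [0, -6, 0, 5]
  [18, 14, 1, 0]
D(3):
  [0, -4, 2, 7]
  [6, 0, 8, 11]
  [0, -6, 0, 5]
  [1, -5, 1, 0]
D(4):
  [0, -4, 2, 7]
  [6, 0, 8, 11]
  [0, -6, 0, 5]
  [1, -5, 1, 0]
Answer: A* = [[0, -4, 2, 7], [6, 0, 8, 11], [0, -6, 0, 5], [1, -5, 1, 0]]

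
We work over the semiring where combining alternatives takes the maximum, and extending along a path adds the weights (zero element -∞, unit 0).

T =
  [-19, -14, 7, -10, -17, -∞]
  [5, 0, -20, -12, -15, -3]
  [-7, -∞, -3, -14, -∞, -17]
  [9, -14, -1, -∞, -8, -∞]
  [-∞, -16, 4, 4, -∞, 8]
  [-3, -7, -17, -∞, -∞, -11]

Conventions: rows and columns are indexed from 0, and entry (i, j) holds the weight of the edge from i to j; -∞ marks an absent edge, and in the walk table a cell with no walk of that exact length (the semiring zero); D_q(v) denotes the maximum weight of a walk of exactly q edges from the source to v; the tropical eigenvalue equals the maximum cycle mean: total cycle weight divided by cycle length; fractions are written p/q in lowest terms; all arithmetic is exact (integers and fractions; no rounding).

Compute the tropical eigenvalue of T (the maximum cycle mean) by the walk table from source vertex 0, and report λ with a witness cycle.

q=0: [0, -∞, -∞, -∞, -∞, -∞]
q=1: [-19, -14, 7, -10, -17, -∞]
q=2: [0, -14, 4, -7, -18, -9]
q=3: [2, -14, 7, -10, -15, -10]
q=4: [0, -12, 9, -7, -15, -7]
q=5: [2, -12, 7, -5, -15, -7]
q=6: [4, -12, 9, -7, -13, -7]
Optimal cycle mean attained by: cycle 0->2->3->0, total 7 + (-14) + 9, length 3.
Answer: λ = 2/3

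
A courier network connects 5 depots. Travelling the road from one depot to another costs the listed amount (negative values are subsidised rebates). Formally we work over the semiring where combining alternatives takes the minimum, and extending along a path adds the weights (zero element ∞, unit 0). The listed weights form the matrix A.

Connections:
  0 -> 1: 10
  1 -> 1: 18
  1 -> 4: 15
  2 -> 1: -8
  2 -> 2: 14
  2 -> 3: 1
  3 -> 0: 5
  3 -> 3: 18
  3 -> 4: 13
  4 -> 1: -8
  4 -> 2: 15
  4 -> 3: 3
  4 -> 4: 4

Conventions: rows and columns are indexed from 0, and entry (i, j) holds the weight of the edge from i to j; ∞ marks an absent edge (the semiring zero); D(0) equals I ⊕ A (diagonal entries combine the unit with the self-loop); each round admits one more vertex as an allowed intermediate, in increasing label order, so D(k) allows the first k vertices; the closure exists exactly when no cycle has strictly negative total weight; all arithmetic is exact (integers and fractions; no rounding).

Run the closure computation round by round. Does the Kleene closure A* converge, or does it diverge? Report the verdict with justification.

D(0):
  [0, 10, ∞, ∞, ∞]
  [∞, 0, ∞, ∞, 15]
  [∞, -8, 0, 1, ∞]
  [5, ∞, ∞, 0, 13]
  [∞, -8, 15, 3, 0]
D(1):
  [0, 10, ∞, ∞, ∞]
  [∞, 0, ∞, ∞, 15]
  [∞, -8, 0, 1, ∞]
  [5, 15, ∞, 0, 13]
  [∞, -8, 15, 3, 0]
D(2):
  [0, 10, ∞, ∞, 25]
  [∞, 0, ∞, ∞, 15]
  [∞, -8, 0, 1, 7]
  [5, 15, ∞, 0, 13]
  [∞, -8, 15, 3, 0]
D(3):
  [0, 10, ∞, ∞, 25]
  [∞, 0, ∞, ∞, 15]
  [∞, -8, 0, 1, 7]
  [5, 15, ∞, 0, 13]
  [∞, -8, 15, 3, 0]
D(4):
  [0, 10, ∞, ∞, 25]
  [∞, 0, ∞, ∞, 15]
  [6, -8, 0, 1, 7]
  [5, 15, ∞, 0, 13]
  [8, -8, 15, 3, 0]
D(5):
  [0, 10, 40, 28, 25]
  [23, 0, 30, 18, 15]
  [6, -8, 0, 1, 7]
  [5, 5, 28, 0, 13]
  [8, -8, 15, 3, 0]
Key observation: every diagonal entry stays at the unit through all rounds, so no improving cycle exists.
Answer: CONVERGES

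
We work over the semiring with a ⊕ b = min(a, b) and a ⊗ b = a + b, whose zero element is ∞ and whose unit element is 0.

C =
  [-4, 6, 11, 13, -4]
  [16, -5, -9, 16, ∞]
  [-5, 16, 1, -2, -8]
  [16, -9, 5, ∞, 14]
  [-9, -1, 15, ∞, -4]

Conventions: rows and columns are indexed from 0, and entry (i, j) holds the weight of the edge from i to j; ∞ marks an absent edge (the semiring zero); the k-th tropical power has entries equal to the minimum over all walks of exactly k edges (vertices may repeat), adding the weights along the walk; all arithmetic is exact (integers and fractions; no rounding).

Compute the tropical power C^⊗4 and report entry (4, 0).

C^⊗2:
  [-13, -5, -3, 9, -8]
  [-14, -10, -14, -11, -17]
  [-17, -11, 2, -1, -12]
  [0, -14, -18, 3, -3]
  [-13, -6, -10, 4, -13]
C^⊗3:
  [-17, -10, -14, -5, -17]
  [-26, -20, -19, -16, -22]
  [-21, -16, -20, -4, -21]
  [-23, -19, -23, -20, -26]
  [-22, -14, -15, -12, -18]
C^⊗4:
  [-26, -18, -19, -16, -22]
  [-31, -25, -29, -21, -30]
  [-30, -22, -25, -22, -28]
  [-35, -29, -28, -25, -31]
  [-27, -21, -23, -17, -26]
Key observation: the optimum is the walk 4->1->2->4->0, with weight (-1) + (-9) + (-8) + (-9) = -27.
Optimal value attained by: walk 4->1->2->4->0.
Answer: (C^⊗4)[4][0] = -27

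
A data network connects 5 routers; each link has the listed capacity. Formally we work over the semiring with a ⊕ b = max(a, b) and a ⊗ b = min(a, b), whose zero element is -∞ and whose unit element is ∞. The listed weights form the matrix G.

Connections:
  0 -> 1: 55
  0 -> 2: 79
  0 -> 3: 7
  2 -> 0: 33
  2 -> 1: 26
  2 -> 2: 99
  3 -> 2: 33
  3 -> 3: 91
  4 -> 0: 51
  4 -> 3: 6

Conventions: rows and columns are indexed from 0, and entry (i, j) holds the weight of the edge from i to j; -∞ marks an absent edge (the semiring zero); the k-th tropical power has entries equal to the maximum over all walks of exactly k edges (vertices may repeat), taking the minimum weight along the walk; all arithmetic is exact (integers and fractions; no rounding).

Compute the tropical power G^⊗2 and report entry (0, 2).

G^⊗2:
  [33, 26, 79, 7, -∞]
  [-∞, -∞, -∞, -∞, -∞]
  [33, 33, 99, 7, -∞]
  [33, 26, 33, 91, -∞]
  [-∞, 51, 51, 7, -∞]
Key observation: the optimum is the walk 0->2->2, with weight 79 min 99 = 79.
Optimal value attained by: walk 0->2->2.
Answer: (G^⊗2)[0][2] = 79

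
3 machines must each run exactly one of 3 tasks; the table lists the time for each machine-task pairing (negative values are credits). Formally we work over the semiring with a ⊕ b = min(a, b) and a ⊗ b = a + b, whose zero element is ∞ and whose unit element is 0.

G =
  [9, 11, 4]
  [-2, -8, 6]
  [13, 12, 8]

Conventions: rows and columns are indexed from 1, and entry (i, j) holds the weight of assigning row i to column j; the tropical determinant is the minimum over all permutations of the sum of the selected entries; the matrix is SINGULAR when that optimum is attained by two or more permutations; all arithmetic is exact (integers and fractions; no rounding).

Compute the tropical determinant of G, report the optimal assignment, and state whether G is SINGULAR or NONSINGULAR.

σ = (1, 2, 3): 9 + (-8) + 8 = 9
σ = (1, 3, 2): 9 + 6 + 12 = 27
σ = (2, 1, 3): 11 + (-2) + 8 = 17
σ = (2, 3, 1): 11 + 6 + 13 = 30
σ = (3, 1, 2): 4 + (-2) + 12 = 14
σ = (3, 2, 1): 4 + (-8) + 13 = 9
Optimal value attained by: σ = (1, 2, 3).
Answer: det⊕(G) = 9; verdict: SINGULAR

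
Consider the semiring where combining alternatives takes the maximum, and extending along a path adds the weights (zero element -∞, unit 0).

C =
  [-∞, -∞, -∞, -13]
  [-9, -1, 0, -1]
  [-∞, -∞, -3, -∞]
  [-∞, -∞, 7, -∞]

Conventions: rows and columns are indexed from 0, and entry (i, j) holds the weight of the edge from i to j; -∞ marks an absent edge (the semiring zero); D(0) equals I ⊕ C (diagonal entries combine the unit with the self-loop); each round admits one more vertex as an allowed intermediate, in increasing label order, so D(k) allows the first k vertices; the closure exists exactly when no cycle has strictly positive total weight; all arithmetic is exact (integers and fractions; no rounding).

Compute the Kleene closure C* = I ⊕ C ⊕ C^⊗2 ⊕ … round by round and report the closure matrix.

D(0):
  [0, -∞, -∞, -13]
  [-9, 0, 0, -1]
  [-∞, -∞, 0, -∞]
  [-∞, -∞, 7, 0]
D(1):
  [0, -∞, -∞, -13]
  [-9, 0, 0, -1]
  [-∞, -∞, 0, -∞]
  [-∞, -∞, 7, 0]
D(2):
  [0, -∞, -∞, -13]
  [-9, 0, 0, -1]
  [-∞, -∞, 0, -∞]
  [-∞, -∞, 7, 0]
D(3):
  [0, -∞, -∞, -13]
  [-9, 0, 0, -1]
  [-∞, -∞, 0, -∞]
  [-∞, -∞, 7, 0]
D(4):
  [0, -∞, -6, -13]
  [-9, 0, 6, -1]
  [-∞, -∞, 0, -∞]
  [-∞, -∞, 7, 0]
Answer: C* = [[0, -∞, -6, -13], [-9, 0, 6, -1], [-∞, -∞, 0, -∞], [-∞, -∞, 7, 0]]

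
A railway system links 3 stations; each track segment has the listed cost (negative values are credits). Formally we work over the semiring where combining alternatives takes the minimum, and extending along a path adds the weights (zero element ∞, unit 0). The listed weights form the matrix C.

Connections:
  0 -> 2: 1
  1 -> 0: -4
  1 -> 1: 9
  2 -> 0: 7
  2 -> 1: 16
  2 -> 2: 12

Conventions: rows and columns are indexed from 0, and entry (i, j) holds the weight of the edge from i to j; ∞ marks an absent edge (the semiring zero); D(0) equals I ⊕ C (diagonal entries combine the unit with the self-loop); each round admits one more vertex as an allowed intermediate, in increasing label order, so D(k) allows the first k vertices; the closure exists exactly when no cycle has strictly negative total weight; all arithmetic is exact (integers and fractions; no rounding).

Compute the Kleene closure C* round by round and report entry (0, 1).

D(0):
  [0, ∞, 1]
  [-4, 0, ∞]
  [7, 16, 0]
D(1):
  [0, ∞, 1]
  [-4, 0, -3]
  [7, 16, 0]
D(2):
  [0, ∞, 1]
  [-4, 0, -3]
  [7, 16, 0]
D(3):
  [0, 17, 1]
  [-4, 0, -3]
  [7, 16, 0]
Answer: C*[0][1] = 17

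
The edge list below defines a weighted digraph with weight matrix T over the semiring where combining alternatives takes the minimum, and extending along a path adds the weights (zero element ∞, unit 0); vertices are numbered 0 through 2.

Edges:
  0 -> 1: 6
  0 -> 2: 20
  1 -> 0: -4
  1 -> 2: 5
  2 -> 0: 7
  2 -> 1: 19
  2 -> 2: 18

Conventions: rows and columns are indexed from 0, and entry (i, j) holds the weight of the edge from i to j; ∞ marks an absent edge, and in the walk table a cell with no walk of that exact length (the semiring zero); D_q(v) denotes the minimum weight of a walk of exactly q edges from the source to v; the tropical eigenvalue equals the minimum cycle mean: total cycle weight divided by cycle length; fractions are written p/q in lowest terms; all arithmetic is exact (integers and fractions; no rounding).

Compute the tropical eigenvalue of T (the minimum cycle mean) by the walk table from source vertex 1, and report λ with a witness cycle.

q=0: [∞, 0, ∞]
q=1: [-4, ∞, 5]
q=2: [12, 2, 16]
q=3: [-2, 18, 7]
Optimal cycle mean attained by: cycle 0->1->0, total 6 + (-4), length 2.
Answer: λ = 1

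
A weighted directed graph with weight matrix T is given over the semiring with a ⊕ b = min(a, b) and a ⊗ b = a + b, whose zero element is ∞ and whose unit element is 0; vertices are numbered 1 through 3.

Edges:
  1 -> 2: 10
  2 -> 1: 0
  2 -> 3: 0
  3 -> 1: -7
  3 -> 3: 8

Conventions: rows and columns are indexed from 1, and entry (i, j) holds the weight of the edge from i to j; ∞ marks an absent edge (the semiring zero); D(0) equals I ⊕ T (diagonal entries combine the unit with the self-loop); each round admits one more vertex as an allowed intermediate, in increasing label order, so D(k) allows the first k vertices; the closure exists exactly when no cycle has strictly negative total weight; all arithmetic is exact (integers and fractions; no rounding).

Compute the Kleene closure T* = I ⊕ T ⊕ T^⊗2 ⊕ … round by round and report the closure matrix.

D(0):
  [0, 10, ∞]
  [0, 0, 0]
  [-7, ∞, 0]
D(1):
  [0, 10, ∞]
  [0, 0, 0]
  [-7, 3, 0]
D(2):
  [0, 10, 10]
  [0, 0, 0]
  [-7, 3, 0]
D(3):
  [0, 10, 10]
  [-7, 0, 0]
  [-7, 3, 0]
Answer: T* = [[0, 10, 10], [-7, 0, 0], [-7, 3, 0]]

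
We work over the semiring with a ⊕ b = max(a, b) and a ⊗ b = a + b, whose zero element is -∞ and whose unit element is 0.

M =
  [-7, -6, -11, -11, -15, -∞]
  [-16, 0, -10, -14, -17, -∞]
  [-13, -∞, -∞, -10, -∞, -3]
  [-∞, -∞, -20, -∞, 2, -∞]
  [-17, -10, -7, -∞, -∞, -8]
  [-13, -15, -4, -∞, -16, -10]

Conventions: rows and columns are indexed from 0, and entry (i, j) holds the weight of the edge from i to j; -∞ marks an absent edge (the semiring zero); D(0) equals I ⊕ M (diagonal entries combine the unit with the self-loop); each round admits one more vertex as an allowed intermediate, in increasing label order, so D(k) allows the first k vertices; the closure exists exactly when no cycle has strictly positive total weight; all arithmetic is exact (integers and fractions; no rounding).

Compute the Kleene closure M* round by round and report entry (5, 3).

D(0):
  [0, -6, -11, -11, -15, -∞]
  [-16, 0, -10, -14, -17, -∞]
  [-13, -∞, 0, -10, -∞, -3]
  [-∞, -∞, -20, 0, 2, -∞]
  [-17, -10, -7, -∞, 0, -8]
  [-13, -15, -4, -∞, -16, 0]
D(1):
  [0, -6, -11, -11, -15, -∞]
  [-16, 0, -10, -14, -17, -∞]
  [-13, -19, 0, -10, -28, -3]
  [-∞, -∞, -20, 0, 2, -∞]
  [-17, -10, -7, -28, 0, -8]
  [-13, -15, -4, -24, -16, 0]
D(2):
  [0, -6, -11, -11, -15, -∞]
  [-16, 0, -10, -14, -17, -∞]
  [-13, -19, 0, -10, -28, -3]
  [-∞, -∞, -20, 0, 2, -∞]
  [-17, -10, -7, -24, 0, -8]
  [-13, -15, -4, -24, -16, 0]
D(3):
  [0, -6, -11, -11, -15, -14]
  [-16, 0, -10, -14, -17, -13]
  [-13, -19, 0, -10, -28, -3]
  [-33, -39, -20, 0, 2, -23]
  [-17, -10, -7, -17, 0, -8]
  [-13, -15, -4, -14, -16, 0]
D(4):
  [0, -6, -11, -11, -9, -14]
  [-16, 0, -10, -14, -12, -13]
  [-13, -19, 0, -10, -8, -3]
  [-33, -39, -20, 0, 2, -23]
  [-17, -10, -7, -17, 0, -8]
  [-13, -15, -4, -14, -12, 0]
D(5):
  [0, -6, -11, -11, -9, -14]
  [-16, 0, -10, -14, -12, -13]
  [-13, -18, 0, -10, -8, -3]
  [-15, -8, -5, 0, 2, -6]
  [-17, -10, -7, -17, 0, -8]
  [-13, -15, -4, -14, -12, 0]
D(6):
  [0, -6, -11, -11, -9, -14]
  [-16, 0, -10, -14, -12, -13]
  [-13, -18, 0, -10, -8, -3]
  [-15, -8, -5, 0, 2, -6]
  [-17, -10, -7, -17, 0, -8]
  [-13, -15, -4, -14, -12, 0]
Answer: M*[5][3] = -14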